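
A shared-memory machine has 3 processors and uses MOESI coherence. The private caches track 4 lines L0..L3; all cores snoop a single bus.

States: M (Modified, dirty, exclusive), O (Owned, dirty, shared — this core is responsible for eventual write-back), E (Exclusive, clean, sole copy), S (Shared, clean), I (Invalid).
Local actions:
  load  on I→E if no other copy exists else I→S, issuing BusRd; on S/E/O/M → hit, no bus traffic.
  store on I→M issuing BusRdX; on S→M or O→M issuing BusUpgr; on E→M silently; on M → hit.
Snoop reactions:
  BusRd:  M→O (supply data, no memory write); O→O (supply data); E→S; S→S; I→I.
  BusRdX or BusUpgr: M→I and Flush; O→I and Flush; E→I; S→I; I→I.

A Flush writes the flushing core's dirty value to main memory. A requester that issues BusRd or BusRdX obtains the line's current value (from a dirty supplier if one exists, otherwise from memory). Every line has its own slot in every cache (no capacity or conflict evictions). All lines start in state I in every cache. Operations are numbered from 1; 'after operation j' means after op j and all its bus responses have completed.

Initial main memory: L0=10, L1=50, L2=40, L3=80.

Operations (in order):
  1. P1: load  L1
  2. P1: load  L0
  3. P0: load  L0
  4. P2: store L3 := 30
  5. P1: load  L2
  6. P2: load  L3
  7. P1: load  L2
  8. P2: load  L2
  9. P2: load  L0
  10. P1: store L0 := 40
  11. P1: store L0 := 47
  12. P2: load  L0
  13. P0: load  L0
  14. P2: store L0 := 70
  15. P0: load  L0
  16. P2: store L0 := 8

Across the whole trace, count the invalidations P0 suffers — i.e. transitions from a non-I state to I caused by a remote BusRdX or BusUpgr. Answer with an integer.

[1] P1: load  L1 | P0:I, P1:E(50), P2:I | bus: BusRd
[2] P1: load  L0 | P0:I, P1:E(10), P2:I | bus: BusRd
[3] P0: load  L0 | P0:S(10), P1:S(10), P2:I | bus: BusRd
[4] P2: store L3 := 30 | P0:I, P1:I, P2:M(30) | bus: BusRdX
[5] P1: load  L2 | P0:I, P1:E(40), P2:I | bus: BusRd
[6] P2: load  L3 | P0:I, P1:I, P2:M(30) | bus: none
[7] P1: load  L2 | P0:I, P1:E(40), P2:I | bus: none
[8] P2: load  L2 | P0:I, P1:S(40), P2:S(40) | bus: BusRd
[9] P2: load  L0 | P0:S(10), P1:S(10), P2:S(10) | bus: BusRd
[10] P1: store L0 := 40 | P0:I, P1:M(40), P2:I | bus: BusUpgr
[11] P1: store L0 := 47 | P0:I, P1:M(47), P2:I | bus: none
[12] P2: load  L0 | P0:I, P1:O(47), P2:S(47) | bus: BusRd
[13] P0: load  L0 | P0:S(47), P1:O(47), P2:S(47) | bus: BusRd
[14] P2: store L0 := 70 | P0:I, P1:I, P2:M(70) | bus: BusUpgr,Flush
[15] P0: load  L0 | P0:S(70), P1:I, P2:O(70) | bus: BusRd
[16] P2: store L0 := 8 | P0:I, P1:I, P2:M(8) | bus: BusUpgr

invalidations = 3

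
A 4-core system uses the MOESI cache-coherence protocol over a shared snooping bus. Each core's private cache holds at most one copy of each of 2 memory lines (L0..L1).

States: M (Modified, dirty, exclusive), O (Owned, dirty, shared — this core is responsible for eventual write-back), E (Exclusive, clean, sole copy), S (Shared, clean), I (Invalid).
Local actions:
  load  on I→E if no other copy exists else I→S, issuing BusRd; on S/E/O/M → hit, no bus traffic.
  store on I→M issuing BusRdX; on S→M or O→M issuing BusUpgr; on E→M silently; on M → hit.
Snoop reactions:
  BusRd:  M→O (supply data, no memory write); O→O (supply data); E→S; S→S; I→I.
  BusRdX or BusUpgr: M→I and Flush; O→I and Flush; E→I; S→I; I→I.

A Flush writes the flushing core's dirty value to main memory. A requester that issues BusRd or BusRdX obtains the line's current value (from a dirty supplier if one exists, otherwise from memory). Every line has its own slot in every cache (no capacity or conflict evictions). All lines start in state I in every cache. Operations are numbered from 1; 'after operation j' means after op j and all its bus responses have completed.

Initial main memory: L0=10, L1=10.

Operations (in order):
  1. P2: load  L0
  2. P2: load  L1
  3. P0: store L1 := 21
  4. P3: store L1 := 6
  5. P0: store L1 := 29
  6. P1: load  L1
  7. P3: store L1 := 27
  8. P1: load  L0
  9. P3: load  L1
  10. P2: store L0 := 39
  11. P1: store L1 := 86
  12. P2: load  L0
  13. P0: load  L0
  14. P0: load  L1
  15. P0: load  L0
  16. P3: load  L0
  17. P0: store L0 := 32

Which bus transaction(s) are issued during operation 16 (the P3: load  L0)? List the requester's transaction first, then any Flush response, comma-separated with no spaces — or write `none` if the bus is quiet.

bus = BusRd

  op1 P2: load  L0 → I/I/E/I on L0; bus BusRd; mem=10
  op2 P2: load  L1 → I/I/E/I on L1; bus BusRd; mem=10
  op3 P0: store L1 := 21 → M/I/I/I on L1; bus BusRdX; mem=10
  op4 P3: store L1 := 6 → I/I/I/M on L1; bus BusRdX Flush; mem=21
  op5 P0: store L1 := 29 → M/I/I/I on L1; bus BusRdX Flush; mem=6
  op6 P1: load  L1 → O/S/I/I on L1; bus BusRd; mem=6
  op7 P3: store L1 := 27 → I/I/I/M on L1; bus BusRdX Flush; mem=29
  op8 P1: load  L0 → I/S/S/I on L0; bus BusRd; mem=10
  op9 P3: load  L1 → I/I/I/M on L1; bus (none); mem=29
  op10 P2: store L0 := 39 → I/I/M/I on L0; bus BusUpgr; mem=10
  op11 P1: store L1 := 86 → I/M/I/I on L1; bus BusRdX Flush; mem=27
  op12 P2: load  L0 → I/I/M/I on L0; bus (none); mem=10
  op13 P0: load  L0 → S/I/O/I on L0; bus BusRd; mem=10
  op14 P0: load  L1 → S/O/I/I on L1; bus BusRd; mem=27
  op15 P0: load  L0 → S/I/O/I on L0; bus (none); mem=10
  op16 P3: load  L0 → S/I/O/S on L0; bus BusRd; mem=10
  op17 P0: store L0 := 32 → M/I/I/I on L0; bus BusUpgr Flush; mem=39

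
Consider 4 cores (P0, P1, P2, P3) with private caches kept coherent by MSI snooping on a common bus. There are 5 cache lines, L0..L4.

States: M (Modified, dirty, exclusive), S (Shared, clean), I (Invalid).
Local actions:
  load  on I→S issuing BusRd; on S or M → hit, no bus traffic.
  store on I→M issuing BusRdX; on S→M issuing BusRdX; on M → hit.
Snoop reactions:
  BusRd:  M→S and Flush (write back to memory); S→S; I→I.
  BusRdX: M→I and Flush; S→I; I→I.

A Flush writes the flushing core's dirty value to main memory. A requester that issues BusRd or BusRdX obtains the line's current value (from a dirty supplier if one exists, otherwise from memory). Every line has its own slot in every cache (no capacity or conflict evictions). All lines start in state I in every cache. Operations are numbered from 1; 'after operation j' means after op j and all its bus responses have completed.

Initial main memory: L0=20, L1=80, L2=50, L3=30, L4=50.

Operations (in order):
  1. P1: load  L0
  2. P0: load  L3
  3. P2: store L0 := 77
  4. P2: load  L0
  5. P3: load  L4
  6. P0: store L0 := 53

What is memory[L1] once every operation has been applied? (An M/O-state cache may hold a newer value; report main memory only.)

[1] P1: load  L0 | P0:I, P1:S(20), P2:I, P3:I | bus: BusRd
[2] P0: load  L3 | P0:S(30), P1:I, P2:I, P3:I | bus: BusRd
[3] P2: store L0 := 77 | P0:I, P1:I, P2:M(77), P3:I | bus: BusRdX
[4] P2: load  L0 | P0:I, P1:I, P2:M(77), P3:I | bus: none
[5] P3: load  L4 | P0:I, P1:I, P2:I, P3:S(50) | bus: BusRd
[6] P0: store L0 := 53 | P0:M(53), P1:I, P2:I, P3:I | bus: BusRdX,Flush

memory[L1] = 80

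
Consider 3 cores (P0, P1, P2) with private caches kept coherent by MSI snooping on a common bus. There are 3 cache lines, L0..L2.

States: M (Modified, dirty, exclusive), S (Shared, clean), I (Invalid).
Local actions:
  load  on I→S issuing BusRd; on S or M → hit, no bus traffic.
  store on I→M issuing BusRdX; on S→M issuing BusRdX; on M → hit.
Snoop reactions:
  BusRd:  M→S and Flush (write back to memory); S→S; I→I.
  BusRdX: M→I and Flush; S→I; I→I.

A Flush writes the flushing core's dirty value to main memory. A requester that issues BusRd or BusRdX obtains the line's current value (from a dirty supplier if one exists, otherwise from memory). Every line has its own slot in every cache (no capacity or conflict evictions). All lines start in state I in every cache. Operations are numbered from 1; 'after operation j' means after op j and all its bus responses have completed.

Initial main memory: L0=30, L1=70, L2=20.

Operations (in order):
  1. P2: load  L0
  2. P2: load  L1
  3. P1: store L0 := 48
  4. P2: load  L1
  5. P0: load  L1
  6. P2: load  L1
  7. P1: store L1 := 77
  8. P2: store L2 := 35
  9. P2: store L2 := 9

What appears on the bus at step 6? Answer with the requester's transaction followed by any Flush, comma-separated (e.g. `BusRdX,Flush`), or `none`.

bus = none

  op1 P2: load  L0 → I/I/S on L0; bus BusRd; mem=30
  op2 P2: load  L1 → I/I/S on L1; bus BusRd; mem=70
  op3 P1: store L0 := 48 → I/M/I on L0; bus BusRdX; mem=30
  op4 P2: load  L1 → I/I/S on L1; bus (none); mem=70
  op5 P0: load  L1 → S/I/S on L1; bus BusRd; mem=70
  op6 P2: load  L1 → S/I/S on L1; bus (none); mem=70
  op7 P1: store L1 := 77 → I/M/I on L1; bus BusRdX; mem=70
  op8 P2: store L2 := 35 → I/I/M on L2; bus BusRdX; mem=20
  op9 P2: store L2 := 9 → I/I/M on L2; bus (none); mem=20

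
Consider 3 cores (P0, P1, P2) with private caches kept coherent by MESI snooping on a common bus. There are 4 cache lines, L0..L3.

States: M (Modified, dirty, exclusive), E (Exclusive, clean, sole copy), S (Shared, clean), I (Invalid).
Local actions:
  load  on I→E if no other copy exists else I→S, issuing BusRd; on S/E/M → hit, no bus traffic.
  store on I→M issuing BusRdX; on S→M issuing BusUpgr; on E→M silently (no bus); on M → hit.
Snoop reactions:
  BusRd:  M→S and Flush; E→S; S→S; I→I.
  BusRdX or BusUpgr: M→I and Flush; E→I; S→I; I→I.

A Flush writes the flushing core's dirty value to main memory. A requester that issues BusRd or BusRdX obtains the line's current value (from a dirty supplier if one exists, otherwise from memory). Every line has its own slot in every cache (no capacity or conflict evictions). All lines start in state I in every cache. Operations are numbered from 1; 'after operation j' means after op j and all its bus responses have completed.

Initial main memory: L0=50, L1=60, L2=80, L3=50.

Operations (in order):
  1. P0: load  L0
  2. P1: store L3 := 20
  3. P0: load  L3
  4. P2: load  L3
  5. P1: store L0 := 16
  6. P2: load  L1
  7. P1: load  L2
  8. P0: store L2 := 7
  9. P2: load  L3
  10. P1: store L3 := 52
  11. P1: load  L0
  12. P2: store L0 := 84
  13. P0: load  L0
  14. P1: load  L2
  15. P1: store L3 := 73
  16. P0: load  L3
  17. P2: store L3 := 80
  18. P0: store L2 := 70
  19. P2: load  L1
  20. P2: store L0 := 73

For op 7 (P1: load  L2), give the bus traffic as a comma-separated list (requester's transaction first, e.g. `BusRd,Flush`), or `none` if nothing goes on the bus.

[1] P0: load  L0 | P0:E(50), P1:I, P2:I | bus: BusRd
[2] P1: store L3 := 20 | P0:I, P1:M(20), P2:I | bus: BusRdX
[3] P0: load  L3 | P0:S(20), P1:S(20), P2:I | bus: BusRd,Flush
[4] P2: load  L3 | P0:S(20), P1:S(20), P2:S(20) | bus: BusRd
[5] P1: store L0 := 16 | P0:I, P1:M(16), P2:I | bus: BusRdX
[6] P2: load  L1 | P0:I, P1:I, P2:E(60) | bus: BusRd
[7] P1: load  L2 | P0:I, P1:E(80), P2:I | bus: BusRd
[8] P0: store L2 := 7 | P0:M(7), P1:I, P2:I | bus: BusRdX
[9] P2: load  L3 | P0:S(20), P1:S(20), P2:S(20) | bus: none
[10] P1: store L3 := 52 | P0:I, P1:M(52), P2:I | bus: BusUpgr
[11] P1: load  L0 | P0:I, P1:M(16), P2:I | bus: none
[12] P2: store L0 := 84 | P0:I, P1:I, P2:M(84) | bus: BusRdX,Flush
[13] P0: load  L0 | P0:S(84), P1:I, P2:S(84) | bus: BusRd,Flush
[14] P1: load  L2 | P0:S(7), P1:S(7), P2:I | bus: BusRd,Flush
[15] P1: store L3 := 73 | P0:I, P1:M(73), P2:I | bus: none
[16] P0: load  L3 | P0:S(73), P1:S(73), P2:I | bus: BusRd,Flush
[17] P2: store L3 := 80 | P0:I, P1:I, P2:M(80) | bus: BusRdX
[18] P0: store L2 := 70 | P0:M(70), P1:I, P2:I | bus: BusUpgr
[19] P2: load  L1 | P0:I, P1:I, P2:E(60) | bus: none
[20] P2: store L0 := 73 | P0:I, P1:I, P2:M(73) | bus: BusUpgr

bus = BusRd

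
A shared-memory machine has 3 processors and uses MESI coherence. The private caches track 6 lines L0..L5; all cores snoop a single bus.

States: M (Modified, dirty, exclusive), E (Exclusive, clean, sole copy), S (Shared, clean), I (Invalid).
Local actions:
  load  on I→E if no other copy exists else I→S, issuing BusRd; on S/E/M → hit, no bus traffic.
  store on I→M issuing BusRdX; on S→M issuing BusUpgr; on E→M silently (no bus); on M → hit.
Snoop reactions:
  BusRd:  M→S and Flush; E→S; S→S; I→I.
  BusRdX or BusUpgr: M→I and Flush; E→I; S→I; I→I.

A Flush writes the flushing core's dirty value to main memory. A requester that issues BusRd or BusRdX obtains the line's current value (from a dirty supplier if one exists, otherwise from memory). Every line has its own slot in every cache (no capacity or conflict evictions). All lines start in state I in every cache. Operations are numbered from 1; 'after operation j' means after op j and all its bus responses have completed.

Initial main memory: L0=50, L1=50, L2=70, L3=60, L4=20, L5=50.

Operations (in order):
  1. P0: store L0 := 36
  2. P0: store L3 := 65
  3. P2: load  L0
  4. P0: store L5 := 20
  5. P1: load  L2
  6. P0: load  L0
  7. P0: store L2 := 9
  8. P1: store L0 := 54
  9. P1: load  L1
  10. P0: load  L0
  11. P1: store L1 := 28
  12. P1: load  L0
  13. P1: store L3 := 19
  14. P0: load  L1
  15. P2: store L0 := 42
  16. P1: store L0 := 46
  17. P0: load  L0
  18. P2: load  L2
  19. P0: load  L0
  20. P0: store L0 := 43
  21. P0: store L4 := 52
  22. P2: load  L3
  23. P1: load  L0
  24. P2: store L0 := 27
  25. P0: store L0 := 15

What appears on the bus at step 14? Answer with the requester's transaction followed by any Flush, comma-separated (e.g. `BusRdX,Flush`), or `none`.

1. P0: store L0 := 36  bus=[BusRdX]  L0: P0=M P1=I P2=I  mem[L0]=50
2. P0: store L3 := 65  bus=[BusRdX]  L3: P0=M P1=I P2=I  mem[L3]=60
3. P2: load  L0  bus=[BusRd,Flush]  L0: P0=S P1=I P2=S  mem[L0]=36
4. P0: store L5 := 20  bus=[BusRdX]  L5: P0=M P1=I P2=I  mem[L5]=50
5. P1: load  L2  bus=[BusRd]  L2: P0=I P1=E P2=I  mem[L2]=70
6. P0: load  L0  bus=[-]  L0: P0=S P1=I P2=S  mem[L0]=36
7. P0: store L2 := 9  bus=[BusRdX]  L2: P0=M P1=I P2=I  mem[L2]=70
8. P1: store L0 := 54  bus=[BusRdX]  L0: P0=I P1=M P2=I  mem[L0]=36
9. P1: load  L1  bus=[BusRd]  L1: P0=I P1=E P2=I  mem[L1]=50
10. P0: load  L0  bus=[BusRd,Flush]  L0: P0=S P1=S P2=I  mem[L0]=54
11. P1: store L1 := 28  bus=[-]  L1: P0=I P1=M P2=I  mem[L1]=50
12. P1: load  L0  bus=[-]  L0: P0=S P1=S P2=I  mem[L0]=54
13. P1: store L3 := 19  bus=[BusRdX,Flush]  L3: P0=I P1=M P2=I  mem[L3]=65
14. P0: load  L1  bus=[BusRd,Flush]  L1: P0=S P1=S P2=I  mem[L1]=28
15. P2: store L0 := 42  bus=[BusRdX]  L0: P0=I P1=I P2=M  mem[L0]=54
16. P1: store L0 := 46  bus=[BusRdX,Flush]  L0: P0=I P1=M P2=I  mem[L0]=42
17. P0: load  L0  bus=[BusRd,Flush]  L0: P0=S P1=S P2=I  mem[L0]=46
18. P2: load  L2  bus=[BusRd,Flush]  L2: P0=S P1=I P2=S  mem[L2]=9
19. P0: load  L0  bus=[-]  L0: P0=S P1=S P2=I  mem[L0]=46
20. P0: store L0 := 43  bus=[BusUpgr]  L0: P0=M P1=I P2=I  mem[L0]=46
21. P0: store L4 := 52  bus=[BusRdX]  L4: P0=M P1=I P2=I  mem[L4]=20
22. P2: load  L3  bus=[BusRd,Flush]  L3: P0=I P1=S P2=S  mem[L3]=19
23. P1: load  L0  bus=[BusRd,Flush]  L0: P0=S P1=S P2=I  mem[L0]=43
24. P2: store L0 := 27  bus=[BusRdX]  L0: P0=I P1=I P2=M  mem[L0]=43
25. P0: store L0 := 15  bus=[BusRdX,Flush]  L0: P0=M P1=I P2=I  mem[L0]=27

bus = BusRd,Flush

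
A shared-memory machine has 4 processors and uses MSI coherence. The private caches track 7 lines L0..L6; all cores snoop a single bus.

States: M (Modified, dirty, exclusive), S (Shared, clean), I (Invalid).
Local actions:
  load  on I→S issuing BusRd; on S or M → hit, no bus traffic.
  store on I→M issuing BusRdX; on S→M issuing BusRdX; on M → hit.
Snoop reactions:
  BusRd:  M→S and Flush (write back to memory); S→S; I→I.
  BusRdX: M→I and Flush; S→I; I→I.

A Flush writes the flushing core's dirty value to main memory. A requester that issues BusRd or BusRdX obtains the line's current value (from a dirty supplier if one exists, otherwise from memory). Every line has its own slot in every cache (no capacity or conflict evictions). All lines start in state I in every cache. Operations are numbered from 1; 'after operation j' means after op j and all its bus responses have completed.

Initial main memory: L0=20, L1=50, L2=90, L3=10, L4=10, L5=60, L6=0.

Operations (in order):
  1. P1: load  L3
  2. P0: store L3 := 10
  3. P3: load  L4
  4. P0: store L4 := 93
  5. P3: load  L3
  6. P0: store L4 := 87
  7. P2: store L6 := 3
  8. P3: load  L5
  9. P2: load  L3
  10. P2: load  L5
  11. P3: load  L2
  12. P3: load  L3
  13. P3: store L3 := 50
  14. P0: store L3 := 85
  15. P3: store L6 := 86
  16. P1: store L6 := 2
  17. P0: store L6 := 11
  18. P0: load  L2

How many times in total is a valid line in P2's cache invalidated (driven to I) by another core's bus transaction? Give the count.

  op1 P1: load  L3 → I/S/I/I on L3; bus BusRd; mem=10
  op2 P0: store L3 := 10 → M/I/I/I on L3; bus BusRdX; mem=10
  op3 P3: load  L4 → I/I/I/S on L4; bus BusRd; mem=10
  op4 P0: store L4 := 93 → M/I/I/I on L4; bus BusRdX; mem=10
  op5 P3: load  L3 → S/I/I/S on L3; bus BusRd Flush; mem=10
  op6 P0: store L4 := 87 → M/I/I/I on L4; bus (none); mem=10
  op7 P2: store L6 := 3 → I/I/M/I on L6; bus BusRdX; mem=0
  op8 P3: load  L5 → I/I/I/S on L5; bus BusRd; mem=60
  op9 P2: load  L3 → S/I/S/S on L3; bus BusRd; mem=10
  op10 P2: load  L5 → I/I/S/S on L5; bus BusRd; mem=60
  op11 P3: load  L2 → I/I/I/S on L2; bus BusRd; mem=90
  op12 P3: load  L3 → S/I/S/S on L3; bus (none); mem=10
  op13 P3: store L3 := 50 → I/I/I/M on L3; bus BusRdX; mem=10
  op14 P0: store L3 := 85 → M/I/I/I on L3; bus BusRdX Flush; mem=50
  op15 P3: store L6 := 86 → I/I/I/M on L6; bus BusRdX Flush; mem=3
  op16 P1: store L6 := 2 → I/M/I/I on L6; bus BusRdX Flush; mem=86
  op17 P0: store L6 := 11 → M/I/I/I on L6; bus BusRdX Flush; mem=2
  op18 P0: load  L2 → S/I/I/S on L2; bus BusRd; mem=90

invalidations = 2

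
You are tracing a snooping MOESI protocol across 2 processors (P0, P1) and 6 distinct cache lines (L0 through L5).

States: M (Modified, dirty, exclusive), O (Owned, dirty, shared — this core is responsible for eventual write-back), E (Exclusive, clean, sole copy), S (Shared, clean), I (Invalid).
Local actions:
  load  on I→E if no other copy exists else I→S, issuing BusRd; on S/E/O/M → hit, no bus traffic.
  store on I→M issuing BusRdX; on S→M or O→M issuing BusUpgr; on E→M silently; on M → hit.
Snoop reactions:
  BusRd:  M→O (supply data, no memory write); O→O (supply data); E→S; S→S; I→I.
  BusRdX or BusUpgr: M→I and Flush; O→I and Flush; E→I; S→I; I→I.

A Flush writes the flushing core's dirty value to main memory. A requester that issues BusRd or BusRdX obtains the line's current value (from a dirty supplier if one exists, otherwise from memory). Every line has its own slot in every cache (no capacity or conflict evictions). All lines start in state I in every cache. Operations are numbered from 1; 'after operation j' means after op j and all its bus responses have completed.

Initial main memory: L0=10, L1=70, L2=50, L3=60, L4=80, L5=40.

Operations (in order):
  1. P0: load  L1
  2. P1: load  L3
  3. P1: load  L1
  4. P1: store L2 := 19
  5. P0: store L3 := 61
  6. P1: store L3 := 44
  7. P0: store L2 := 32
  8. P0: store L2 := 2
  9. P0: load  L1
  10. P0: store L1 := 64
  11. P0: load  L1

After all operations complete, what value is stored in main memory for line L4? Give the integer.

  op1 P0: load  L1 → E/I on L1; bus BusRd; mem=70
  op2 P1: load  L3 → I/E on L3; bus BusRd; mem=60
  op3 P1: load  L1 → S/S on L1; bus BusRd; mem=70
  op4 P1: store L2 := 19 → I/M on L2; bus BusRdX; mem=50
  op5 P0: store L3 := 61 → M/I on L3; bus BusRdX; mem=60
  op6 P1: store L3 := 44 → I/M on L3; bus BusRdX Flush; mem=61
  op7 P0: store L2 := 32 → M/I on L2; bus BusRdX Flush; mem=19
  op8 P0: store L2 := 2 → M/I on L2; bus (none); mem=19
  op9 P0: load  L1 → S/S on L1; bus (none); mem=70
  op10 P0: store L1 := 64 → M/I on L1; bus BusUpgr; mem=70
  op11 P0: load  L1 → M/I on L1; bus (none); mem=70

memory[L4] = 80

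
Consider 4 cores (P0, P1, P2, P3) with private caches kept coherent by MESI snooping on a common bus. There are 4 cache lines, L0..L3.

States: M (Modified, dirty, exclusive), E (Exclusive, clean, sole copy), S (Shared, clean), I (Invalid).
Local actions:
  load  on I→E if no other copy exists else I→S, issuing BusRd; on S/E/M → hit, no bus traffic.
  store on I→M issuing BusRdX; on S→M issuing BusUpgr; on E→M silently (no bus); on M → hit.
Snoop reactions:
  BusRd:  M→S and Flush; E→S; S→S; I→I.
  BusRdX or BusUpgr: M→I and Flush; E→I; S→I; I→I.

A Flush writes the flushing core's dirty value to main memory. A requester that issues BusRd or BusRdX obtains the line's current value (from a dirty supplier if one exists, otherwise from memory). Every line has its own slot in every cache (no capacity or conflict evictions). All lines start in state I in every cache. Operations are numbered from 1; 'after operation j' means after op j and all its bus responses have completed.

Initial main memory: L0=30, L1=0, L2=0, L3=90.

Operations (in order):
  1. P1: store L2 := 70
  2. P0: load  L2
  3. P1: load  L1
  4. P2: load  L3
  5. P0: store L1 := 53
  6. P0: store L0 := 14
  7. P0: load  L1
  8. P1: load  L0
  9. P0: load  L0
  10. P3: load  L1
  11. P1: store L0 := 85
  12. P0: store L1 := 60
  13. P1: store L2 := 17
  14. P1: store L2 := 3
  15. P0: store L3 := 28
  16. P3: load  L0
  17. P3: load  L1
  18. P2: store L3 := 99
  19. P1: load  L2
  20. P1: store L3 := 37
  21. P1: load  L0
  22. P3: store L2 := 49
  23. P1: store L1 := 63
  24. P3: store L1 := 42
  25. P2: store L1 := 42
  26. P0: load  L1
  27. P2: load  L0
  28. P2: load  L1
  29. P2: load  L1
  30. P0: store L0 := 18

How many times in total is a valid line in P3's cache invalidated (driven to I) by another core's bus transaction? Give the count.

invalidations = 4

[1] P1: store L2 := 70 | P0:I, P1:M(70), P2:I, P3:I | bus: BusRdX
[2] P0: load  L2 | P0:S(70), P1:S(70), P2:I, P3:I | bus: BusRd,Flush
[3] P1: load  L1 | P0:I, P1:E(0), P2:I, P3:I | bus: BusRd
[4] P2: load  L3 | P0:I, P1:I, P2:E(90), P3:I | bus: BusRd
[5] P0: store L1 := 53 | P0:M(53), P1:I, P2:I, P3:I | bus: BusRdX
[6] P0: store L0 := 14 | P0:M(14), P1:I, P2:I, P3:I | bus: BusRdX
[7] P0: load  L1 | P0:M(53), P1:I, P2:I, P3:I | bus: none
[8] P1: load  L0 | P0:S(14), P1:S(14), P2:I, P3:I | bus: BusRd,Flush
[9] P0: load  L0 | P0:S(14), P1:S(14), P2:I, P3:I | bus: none
[10] P3: load  L1 | P0:S(53), P1:I, P2:I, P3:S(53) | bus: BusRd,Flush
[11] P1: store L0 := 85 | P0:I, P1:M(85), P2:I, P3:I | bus: BusUpgr
[12] P0: store L1 := 60 | P0:M(60), P1:I, P2:I, P3:I | bus: BusUpgr
[13] P1: store L2 := 17 | P0:I, P1:M(17), P2:I, P3:I | bus: BusUpgr
[14] P1: store L2 := 3 | P0:I, P1:M(3), P2:I, P3:I | bus: none
[15] P0: store L3 := 28 | P0:M(28), P1:I, P2:I, P3:I | bus: BusRdX
[16] P3: load  L0 | P0:I, P1:S(85), P2:I, P3:S(85) | bus: BusRd,Flush
[17] P3: load  L1 | P0:S(60), P1:I, P2:I, P3:S(60) | bus: BusRd,Flush
[18] P2: store L3 := 99 | P0:I, P1:I, P2:M(99), P3:I | bus: BusRdX,Flush
[19] P1: load  L2 | P0:I, P1:M(3), P2:I, P3:I | bus: none
[20] P1: store L3 := 37 | P0:I, P1:M(37), P2:I, P3:I | bus: BusRdX,Flush
[21] P1: load  L0 | P0:I, P1:S(85), P2:I, P3:S(85) | bus: none
[22] P3: store L2 := 49 | P0:I, P1:I, P2:I, P3:M(49) | bus: BusRdX,Flush
[23] P1: store L1 := 63 | P0:I, P1:M(63), P2:I, P3:I | bus: BusRdX
[24] P3: store L1 := 42 | P0:I, P1:I, P2:I, P3:M(42) | bus: BusRdX,Flush
[25] P2: store L1 := 42 | P0:I, P1:I, P2:M(42), P3:I | bus: BusRdX,Flush
[26] P0: load  L1 | P0:S(42), P1:I, P2:S(42), P3:I | bus: BusRd,Flush
[27] P2: load  L0 | P0:I, P1:S(85), P2:S(85), P3:S(85) | bus: BusRd
[28] P2: load  L1 | P0:S(42), P1:I, P2:S(42), P3:I | bus: none
[29] P2: load  L1 | P0:S(42), P1:I, P2:S(42), P3:I | bus: none
[30] P0: store L0 := 18 | P0:M(18), P1:I, P2:I, P3:I | bus: BusRdX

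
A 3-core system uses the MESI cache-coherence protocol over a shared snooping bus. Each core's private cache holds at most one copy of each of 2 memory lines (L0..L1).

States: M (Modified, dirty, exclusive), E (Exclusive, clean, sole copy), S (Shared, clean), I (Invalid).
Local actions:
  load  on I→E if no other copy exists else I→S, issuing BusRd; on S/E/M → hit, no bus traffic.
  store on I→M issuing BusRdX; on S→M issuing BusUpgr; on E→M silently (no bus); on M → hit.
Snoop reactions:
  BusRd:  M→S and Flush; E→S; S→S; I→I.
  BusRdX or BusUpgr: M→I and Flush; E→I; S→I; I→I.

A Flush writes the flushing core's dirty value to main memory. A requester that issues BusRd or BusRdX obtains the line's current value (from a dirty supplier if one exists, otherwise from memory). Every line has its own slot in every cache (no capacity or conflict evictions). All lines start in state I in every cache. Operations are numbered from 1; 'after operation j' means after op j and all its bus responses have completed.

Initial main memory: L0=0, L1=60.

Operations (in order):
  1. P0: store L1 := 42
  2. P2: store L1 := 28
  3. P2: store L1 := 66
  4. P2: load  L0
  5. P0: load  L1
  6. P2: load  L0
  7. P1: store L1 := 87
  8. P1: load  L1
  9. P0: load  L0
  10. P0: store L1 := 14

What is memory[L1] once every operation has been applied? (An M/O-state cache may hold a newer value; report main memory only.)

memory[L1] = 87

  op1 P0: store L1 := 42 → M/I/I on L1; bus BusRdX; mem=60
  op2 P2: store L1 := 28 → I/I/M on L1; bus BusRdX Flush; mem=42
  op3 P2: store L1 := 66 → I/I/M on L1; bus (none); mem=42
  op4 P2: load  L0 → I/I/E on L0; bus BusRd; mem=0
  op5 P0: load  L1 → S/I/S on L1; bus BusRd Flush; mem=66
  op6 P2: load  L0 → I/I/E on L0; bus (none); mem=0
  op7 P1: store L1 := 87 → I/M/I on L1; bus BusRdX; mem=66
  op8 P1: load  L1 → I/M/I on L1; bus (none); mem=66
  op9 P0: load  L0 → S/I/S on L0; bus BusRd; mem=0
  op10 P0: store L1 := 14 → M/I/I on L1; bus BusRdX Flush; mem=87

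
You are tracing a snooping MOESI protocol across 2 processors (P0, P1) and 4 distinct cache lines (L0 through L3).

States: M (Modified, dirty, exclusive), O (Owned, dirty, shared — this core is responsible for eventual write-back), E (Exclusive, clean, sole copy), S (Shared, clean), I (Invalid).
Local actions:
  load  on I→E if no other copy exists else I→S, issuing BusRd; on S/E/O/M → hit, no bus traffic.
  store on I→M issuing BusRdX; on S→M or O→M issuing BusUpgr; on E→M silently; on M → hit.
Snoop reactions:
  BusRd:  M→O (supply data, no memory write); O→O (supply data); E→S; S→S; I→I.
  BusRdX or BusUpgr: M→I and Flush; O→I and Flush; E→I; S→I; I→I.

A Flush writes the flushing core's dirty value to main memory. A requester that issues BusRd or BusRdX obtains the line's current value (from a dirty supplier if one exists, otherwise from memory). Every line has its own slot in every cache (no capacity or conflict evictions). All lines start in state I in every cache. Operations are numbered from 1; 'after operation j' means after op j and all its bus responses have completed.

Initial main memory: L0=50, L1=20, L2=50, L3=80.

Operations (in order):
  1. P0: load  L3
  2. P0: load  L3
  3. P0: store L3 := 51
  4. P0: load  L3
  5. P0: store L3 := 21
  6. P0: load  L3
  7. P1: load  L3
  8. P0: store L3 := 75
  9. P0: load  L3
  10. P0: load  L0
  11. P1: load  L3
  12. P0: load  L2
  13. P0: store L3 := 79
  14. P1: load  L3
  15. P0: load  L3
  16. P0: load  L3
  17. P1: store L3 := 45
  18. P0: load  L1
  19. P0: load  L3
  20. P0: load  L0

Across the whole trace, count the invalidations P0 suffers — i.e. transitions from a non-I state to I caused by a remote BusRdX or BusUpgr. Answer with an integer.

invalidations = 1

step 1: P0: load  L3  ⟶  EI  (L3)  txn=BusRd  M[L3]=80
step 2: P0: load  L3  ⟶  EI  (L3)  txn=∅  M[L3]=80
step 3: P0: store L3 := 51  ⟶  MI  (L3)  txn=∅  M[L3]=80
step 4: P0: load  L3  ⟶  MI  (L3)  txn=∅  M[L3]=80
step 5: P0: store L3 := 21  ⟶  MI  (L3)  txn=∅  M[L3]=80
step 6: P0: load  L3  ⟶  MI  (L3)  txn=∅  M[L3]=80
step 7: P1: load  L3  ⟶  OS  (L3)  txn=BusRd  M[L3]=80
step 8: P0: store L3 := 75  ⟶  MI  (L3)  txn=BusUpgr  M[L3]=80
step 9: P0: load  L3  ⟶  MI  (L3)  txn=∅  M[L3]=80
step 10: P0: load  L0  ⟶  EI  (L0)  txn=BusRd  M[L0]=50
step 11: P1: load  L3  ⟶  OS  (L3)  txn=BusRd  M[L3]=80
step 12: P0: load  L2  ⟶  EI  (L2)  txn=BusRd  M[L2]=50
step 13: P0: store L3 := 79  ⟶  MI  (L3)  txn=BusUpgr  M[L3]=80
step 14: P1: load  L3  ⟶  OS  (L3)  txn=BusRd  M[L3]=80
step 15: P0: load  L3  ⟶  OS  (L3)  txn=∅  M[L3]=80
step 16: P0: load  L3  ⟶  OS  (L3)  txn=∅  M[L3]=80
step 17: P1: store L3 := 45  ⟶  IM  (L3)  txn=BusUpgr+Flush  M[L3]=79
step 18: P0: load  L1  ⟶  EI  (L1)  txn=BusRd  M[L1]=20
step 19: P0: load  L3  ⟶  SO  (L3)  txn=BusRd  M[L3]=79
step 20: P0: load  L0  ⟶  EI  (L0)  txn=∅  M[L0]=50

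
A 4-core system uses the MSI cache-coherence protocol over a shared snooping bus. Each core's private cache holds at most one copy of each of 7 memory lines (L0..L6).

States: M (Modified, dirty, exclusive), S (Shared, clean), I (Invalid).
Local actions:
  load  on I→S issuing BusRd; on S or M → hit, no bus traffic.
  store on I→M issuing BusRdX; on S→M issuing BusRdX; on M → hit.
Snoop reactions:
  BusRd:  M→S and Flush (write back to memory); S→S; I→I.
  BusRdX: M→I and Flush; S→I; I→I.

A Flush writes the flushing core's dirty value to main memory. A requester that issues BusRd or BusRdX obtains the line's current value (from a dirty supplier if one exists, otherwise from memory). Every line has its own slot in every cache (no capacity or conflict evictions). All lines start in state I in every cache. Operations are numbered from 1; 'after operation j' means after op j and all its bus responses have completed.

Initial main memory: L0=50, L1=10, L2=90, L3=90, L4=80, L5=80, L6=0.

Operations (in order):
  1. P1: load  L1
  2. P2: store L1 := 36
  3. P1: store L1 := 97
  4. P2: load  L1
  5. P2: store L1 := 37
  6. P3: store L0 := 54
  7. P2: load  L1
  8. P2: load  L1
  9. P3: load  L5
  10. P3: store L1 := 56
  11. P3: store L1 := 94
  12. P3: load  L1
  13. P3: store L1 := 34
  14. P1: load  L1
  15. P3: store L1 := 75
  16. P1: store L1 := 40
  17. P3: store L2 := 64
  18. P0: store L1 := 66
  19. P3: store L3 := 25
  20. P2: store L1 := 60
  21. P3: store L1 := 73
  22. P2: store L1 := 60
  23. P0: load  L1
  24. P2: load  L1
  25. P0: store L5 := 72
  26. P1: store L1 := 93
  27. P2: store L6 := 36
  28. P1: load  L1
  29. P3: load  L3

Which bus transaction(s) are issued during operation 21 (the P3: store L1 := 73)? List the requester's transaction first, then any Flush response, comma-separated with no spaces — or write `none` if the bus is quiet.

bus = BusRdX,Flush

step 1: P1: load  L1  ⟶  ISII  (L1)  txn=BusRd  M[L1]=10
step 2: P2: store L1 := 36  ⟶  IIMI  (L1)  txn=BusRdX  M[L1]=10
step 3: P1: store L1 := 97  ⟶  IMII  (L1)  txn=BusRdX+Flush  M[L1]=36
step 4: P2: load  L1  ⟶  ISSI  (L1)  txn=BusRd+Flush  M[L1]=97
step 5: P2: store L1 := 37  ⟶  IIMI  (L1)  txn=BusRdX  M[L1]=97
step 6: P3: store L0 := 54  ⟶  IIIM  (L0)  txn=BusRdX  M[L0]=50
step 7: P2: load  L1  ⟶  IIMI  (L1)  txn=∅  M[L1]=97
step 8: P2: load  L1  ⟶  IIMI  (L1)  txn=∅  M[L1]=97
step 9: P3: load  L5  ⟶  IIIS  (L5)  txn=BusRd  M[L5]=80
step 10: P3: store L1 := 56  ⟶  IIIM  (L1)  txn=BusRdX+Flush  M[L1]=37
step 11: P3: store L1 := 94  ⟶  IIIM  (L1)  txn=∅  M[L1]=37
step 12: P3: load  L1  ⟶  IIIM  (L1)  txn=∅  M[L1]=37
step 13: P3: store L1 := 34  ⟶  IIIM  (L1)  txn=∅  M[L1]=37
step 14: P1: load  L1  ⟶  ISIS  (L1)  txn=BusRd+Flush  M[L1]=34
step 15: P3: store L1 := 75  ⟶  IIIM  (L1)  txn=BusRdX  M[L1]=34
step 16: P1: store L1 := 40  ⟶  IMII  (L1)  txn=BusRdX+Flush  M[L1]=75
step 17: P3: store L2 := 64  ⟶  IIIM  (L2)  txn=BusRdX  M[L2]=90
step 18: P0: store L1 := 66  ⟶  MIII  (L1)  txn=BusRdX+Flush  M[L1]=40
step 19: P3: store L3 := 25  ⟶  IIIM  (L3)  txn=BusRdX  M[L3]=90
step 20: P2: store L1 := 60  ⟶  IIMI  (L1)  txn=BusRdX+Flush  M[L1]=66
step 21: P3: store L1 := 73  ⟶  IIIM  (L1)  txn=BusRdX+Flush  M[L1]=60
step 22: P2: store L1 := 60  ⟶  IIMI  (L1)  txn=BusRdX+Flush  M[L1]=73
step 23: P0: load  L1  ⟶  SISI  (L1)  txn=BusRd+Flush  M[L1]=60
step 24: P2: load  L1  ⟶  SISI  (L1)  txn=∅  M[L1]=60
step 25: P0: store L5 := 72  ⟶  MIII  (L5)  txn=BusRdX  M[L5]=80
step 26: P1: store L1 := 93  ⟶  IMII  (L1)  txn=BusRdX  M[L1]=60
step 27: P2: store L6 := 36  ⟶  IIMI  (L6)  txn=BusRdX  M[L6]=0
step 28: P1: load  L1  ⟶  IMII  (L1)  txn=∅  M[L1]=60
step 29: P3: load  L3  ⟶  IIIM  (L3)  txn=∅  M[L3]=90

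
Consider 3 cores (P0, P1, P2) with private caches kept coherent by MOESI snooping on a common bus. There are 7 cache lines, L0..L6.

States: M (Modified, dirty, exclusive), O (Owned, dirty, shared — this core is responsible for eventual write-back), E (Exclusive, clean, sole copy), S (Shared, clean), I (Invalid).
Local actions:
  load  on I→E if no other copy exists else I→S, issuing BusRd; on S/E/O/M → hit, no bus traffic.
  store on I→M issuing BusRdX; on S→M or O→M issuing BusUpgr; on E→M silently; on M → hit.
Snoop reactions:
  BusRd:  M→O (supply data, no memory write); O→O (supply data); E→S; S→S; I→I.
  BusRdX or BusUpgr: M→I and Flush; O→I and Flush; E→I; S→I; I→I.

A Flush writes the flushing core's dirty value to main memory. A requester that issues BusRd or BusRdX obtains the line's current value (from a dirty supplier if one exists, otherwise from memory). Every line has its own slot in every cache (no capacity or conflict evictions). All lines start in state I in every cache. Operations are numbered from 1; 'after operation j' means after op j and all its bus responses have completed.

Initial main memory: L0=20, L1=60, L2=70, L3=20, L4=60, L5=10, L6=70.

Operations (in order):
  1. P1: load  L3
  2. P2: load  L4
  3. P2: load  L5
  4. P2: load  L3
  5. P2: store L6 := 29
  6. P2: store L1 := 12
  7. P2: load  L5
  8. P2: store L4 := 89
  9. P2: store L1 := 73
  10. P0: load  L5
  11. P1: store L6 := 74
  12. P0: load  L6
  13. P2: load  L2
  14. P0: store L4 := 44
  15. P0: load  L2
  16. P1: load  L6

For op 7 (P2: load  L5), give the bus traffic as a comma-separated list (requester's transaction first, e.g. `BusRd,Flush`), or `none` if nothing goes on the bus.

bus = none

[1] P1: load  L3 | P0:I, P1:E(20), P2:I | bus: BusRd
[2] P2: load  L4 | P0:I, P1:I, P2:E(60) | bus: BusRd
[3] P2: load  L5 | P0:I, P1:I, P2:E(10) | bus: BusRd
[4] P2: load  L3 | P0:I, P1:S(20), P2:S(20) | bus: BusRd
[5] P2: store L6 := 29 | P0:I, P1:I, P2:M(29) | bus: BusRdX
[6] P2: store L1 := 12 | P0:I, P1:I, P2:M(12) | bus: BusRdX
[7] P2: load  L5 | P0:I, P1:I, P2:E(10) | bus: none
[8] P2: store L4 := 89 | P0:I, P1:I, P2:M(89) | bus: none
[9] P2: store L1 := 73 | P0:I, P1:I, P2:M(73) | bus: none
[10] P0: load  L5 | P0:S(10), P1:I, P2:S(10) | bus: BusRd
[11] P1: store L6 := 74 | P0:I, P1:M(74), P2:I | bus: BusRdX,Flush
[12] P0: load  L6 | P0:S(74), P1:O(74), P2:I | bus: BusRd
[13] P2: load  L2 | P0:I, P1:I, P2:E(70) | bus: BusRd
[14] P0: store L4 := 44 | P0:M(44), P1:I, P2:I | bus: BusRdX,Flush
[15] P0: load  L2 | P0:S(70), P1:I, P2:S(70) | bus: BusRd
[16] P1: load  L6 | P0:S(74), P1:O(74), P2:I | bus: none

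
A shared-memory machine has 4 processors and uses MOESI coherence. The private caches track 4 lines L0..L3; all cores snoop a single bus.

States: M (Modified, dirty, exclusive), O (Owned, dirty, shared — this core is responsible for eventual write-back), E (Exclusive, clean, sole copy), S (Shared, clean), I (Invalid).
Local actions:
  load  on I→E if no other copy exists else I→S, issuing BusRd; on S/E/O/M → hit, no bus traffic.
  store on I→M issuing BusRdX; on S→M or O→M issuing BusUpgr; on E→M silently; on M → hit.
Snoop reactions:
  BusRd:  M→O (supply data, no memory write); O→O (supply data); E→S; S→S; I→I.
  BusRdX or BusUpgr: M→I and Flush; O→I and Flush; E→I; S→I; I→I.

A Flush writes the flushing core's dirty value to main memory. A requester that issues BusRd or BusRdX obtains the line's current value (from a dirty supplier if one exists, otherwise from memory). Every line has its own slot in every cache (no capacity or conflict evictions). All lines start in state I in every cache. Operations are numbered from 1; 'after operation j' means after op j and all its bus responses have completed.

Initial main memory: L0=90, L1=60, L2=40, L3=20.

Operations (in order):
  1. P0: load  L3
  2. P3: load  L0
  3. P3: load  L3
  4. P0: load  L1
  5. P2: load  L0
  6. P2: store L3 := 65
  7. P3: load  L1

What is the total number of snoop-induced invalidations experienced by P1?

  op1 P0: load  L3 → E/I/I/I on L3; bus BusRd; mem=20
  op2 P3: load  L0 → I/I/I/E on L0; bus BusRd; mem=90
  op3 P3: load  L3 → S/I/I/S on L3; bus BusRd; mem=20
  op4 P0: load  L1 → E/I/I/I on L1; bus BusRd; mem=60
  op5 P2: load  L0 → I/I/S/S on L0; bus BusRd; mem=90
  op6 P2: store L3 := 65 → I/I/M/I on L3; bus BusRdX; mem=20
  op7 P3: load  L1 → S/I/I/S on L1; bus BusRd; mem=60

invalidations = 0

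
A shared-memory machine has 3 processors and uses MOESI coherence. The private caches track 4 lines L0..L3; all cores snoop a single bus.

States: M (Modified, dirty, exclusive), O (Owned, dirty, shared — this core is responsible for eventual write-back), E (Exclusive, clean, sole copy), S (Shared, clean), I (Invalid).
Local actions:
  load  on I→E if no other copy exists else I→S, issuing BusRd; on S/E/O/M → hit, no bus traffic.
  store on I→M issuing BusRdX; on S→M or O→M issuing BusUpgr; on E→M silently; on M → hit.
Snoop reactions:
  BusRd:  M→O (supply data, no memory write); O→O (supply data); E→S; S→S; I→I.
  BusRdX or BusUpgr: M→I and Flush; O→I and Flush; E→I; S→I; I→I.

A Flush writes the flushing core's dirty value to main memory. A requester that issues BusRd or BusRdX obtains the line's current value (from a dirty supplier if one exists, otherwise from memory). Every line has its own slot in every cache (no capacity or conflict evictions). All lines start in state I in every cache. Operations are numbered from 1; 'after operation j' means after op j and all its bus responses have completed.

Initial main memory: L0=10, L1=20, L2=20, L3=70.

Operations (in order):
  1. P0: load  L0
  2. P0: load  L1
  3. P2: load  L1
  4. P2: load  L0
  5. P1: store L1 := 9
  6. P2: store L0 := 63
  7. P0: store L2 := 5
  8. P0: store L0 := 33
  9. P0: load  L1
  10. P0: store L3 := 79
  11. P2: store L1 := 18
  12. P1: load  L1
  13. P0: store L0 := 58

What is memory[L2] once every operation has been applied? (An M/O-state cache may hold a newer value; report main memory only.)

1. P0: load  L0  bus=[BusRd]  L0: P0=E P1=I P2=I  mem[L0]=10
2. P0: load  L1  bus=[BusRd]  L1: P0=E P1=I P2=I  mem[L1]=20
3. P2: load  L1  bus=[BusRd]  L1: P0=S P1=I P2=S  mem[L1]=20
4. P2: load  L0  bus=[BusRd]  L0: P0=S P1=I P2=S  mem[L0]=10
5. P1: store L1 := 9  bus=[BusRdX]  L1: P0=I P1=M P2=I  mem[L1]=20
6. P2: store L0 := 63  bus=[BusUpgr]  L0: P0=I P1=I P2=M  mem[L0]=10
7. P0: store L2 := 5  bus=[BusRdX]  L2: P0=M P1=I P2=I  mem[L2]=20
8. P0: store L0 := 33  bus=[BusRdX,Flush]  L0: P0=M P1=I P2=I  mem[L0]=63
9. P0: load  L1  bus=[BusRd]  L1: P0=S P1=O P2=I  mem[L1]=20
10. P0: store L3 := 79  bus=[BusRdX]  L3: P0=M P1=I P2=I  mem[L3]=70
11. P2: store L1 := 18  bus=[BusRdX,Flush]  L1: P0=I P1=I P2=M  mem[L1]=9
12. P1: load  L1  bus=[BusRd]  L1: P0=I P1=S P2=O  mem[L1]=9
13. P0: store L0 := 58  bus=[-]  L0: P0=M P1=I P2=I  mem[L0]=63

memory[L2] = 20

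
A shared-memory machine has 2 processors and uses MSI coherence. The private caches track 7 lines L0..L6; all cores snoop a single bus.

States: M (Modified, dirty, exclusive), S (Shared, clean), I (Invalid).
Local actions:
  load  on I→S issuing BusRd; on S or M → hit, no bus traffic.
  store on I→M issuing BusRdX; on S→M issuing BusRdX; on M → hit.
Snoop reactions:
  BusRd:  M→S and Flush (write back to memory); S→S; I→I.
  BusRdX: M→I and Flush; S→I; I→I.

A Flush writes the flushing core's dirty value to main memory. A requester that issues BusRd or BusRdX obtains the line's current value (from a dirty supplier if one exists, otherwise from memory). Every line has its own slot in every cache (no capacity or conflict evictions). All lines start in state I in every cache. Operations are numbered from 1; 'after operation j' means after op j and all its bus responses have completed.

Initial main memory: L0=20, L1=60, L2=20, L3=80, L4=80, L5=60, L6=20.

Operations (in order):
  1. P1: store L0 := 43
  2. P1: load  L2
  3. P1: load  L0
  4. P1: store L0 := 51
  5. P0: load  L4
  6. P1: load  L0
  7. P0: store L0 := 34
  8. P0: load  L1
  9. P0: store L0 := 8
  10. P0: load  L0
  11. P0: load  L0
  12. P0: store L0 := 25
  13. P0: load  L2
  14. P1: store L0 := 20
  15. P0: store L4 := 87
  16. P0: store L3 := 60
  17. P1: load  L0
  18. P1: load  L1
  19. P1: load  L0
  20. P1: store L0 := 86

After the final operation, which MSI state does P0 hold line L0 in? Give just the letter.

1. P1: store L0 := 43  bus=[BusRdX]  L0: P0=I P1=M  mem[L0]=20
2. P1: load  L2  bus=[BusRd]  L2: P0=I P1=S  mem[L2]=20
3. P1: load  L0  bus=[-]  L0: P0=I P1=M  mem[L0]=20
4. P1: store L0 := 51  bus=[-]  L0: P0=I P1=M  mem[L0]=20
5. P0: load  L4  bus=[BusRd]  L4: P0=S P1=I  mem[L4]=80
6. P1: load  L0  bus=[-]  L0: P0=I P1=M  mem[L0]=20
7. P0: store L0 := 34  bus=[BusRdX,Flush]  L0: P0=M P1=I  mem[L0]=51
8. P0: load  L1  bus=[BusRd]  L1: P0=S P1=I  mem[L1]=60
9. P0: store L0 := 8  bus=[-]  L0: P0=M P1=I  mem[L0]=51
10. P0: load  L0  bus=[-]  L0: P0=M P1=I  mem[L0]=51
11. P0: load  L0  bus=[-]  L0: P0=M P1=I  mem[L0]=51
12. P0: store L0 := 25  bus=[-]  L0: P0=M P1=I  mem[L0]=51
13. P0: load  L2  bus=[BusRd]  L2: P0=S P1=S  mem[L2]=20
14. P1: store L0 := 20  bus=[BusRdX,Flush]  L0: P0=I P1=M  mem[L0]=25
15. P0: store L4 := 87  bus=[BusRdX]  L4: P0=M P1=I  mem[L4]=80
16. P0: store L3 := 60  bus=[BusRdX]  L3: P0=M P1=I  mem[L3]=80
17. P1: load  L0  bus=[-]  L0: P0=I P1=M  mem[L0]=25
18. P1: load  L1  bus=[BusRd]  L1: P0=S P1=S  mem[L1]=60
19. P1: load  L0  bus=[-]  L0: P0=I P1=M  mem[L0]=25
20. P1: store L0 := 86  bus=[-]  L0: P0=I P1=M  mem[L0]=25

state = I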